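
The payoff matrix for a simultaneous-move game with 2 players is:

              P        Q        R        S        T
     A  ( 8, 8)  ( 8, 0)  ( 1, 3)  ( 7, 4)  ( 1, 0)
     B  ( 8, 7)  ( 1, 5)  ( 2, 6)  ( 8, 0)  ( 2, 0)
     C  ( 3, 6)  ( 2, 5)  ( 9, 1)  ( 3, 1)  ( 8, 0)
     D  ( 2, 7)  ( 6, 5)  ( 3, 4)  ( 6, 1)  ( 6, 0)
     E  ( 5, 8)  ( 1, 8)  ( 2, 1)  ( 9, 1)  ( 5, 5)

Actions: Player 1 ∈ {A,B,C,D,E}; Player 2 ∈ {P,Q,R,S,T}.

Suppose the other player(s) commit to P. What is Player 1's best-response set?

P1 best: {A,B}

u_1(A vs P) = 8
u_1(B vs P) = 8
u_1(C vs P) = 3
u_1(D vs P) = 2
u_1(E vs P) = 5
max payoff 8 at {A,B}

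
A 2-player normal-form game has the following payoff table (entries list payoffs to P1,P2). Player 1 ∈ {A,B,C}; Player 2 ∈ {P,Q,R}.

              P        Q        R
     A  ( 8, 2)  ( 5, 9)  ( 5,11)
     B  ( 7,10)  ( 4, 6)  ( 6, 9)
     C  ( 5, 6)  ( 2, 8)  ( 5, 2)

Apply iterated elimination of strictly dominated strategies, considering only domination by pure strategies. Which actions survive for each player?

P1 drop C (B beats it: P:7>5 Q:4>2 R:6>5)
P2 drop Q (R beats it: A:11>9 B:9>6)
P1→{A,B} P2→{P,R}

IESDS → P1:{A,B} P2:{P,R}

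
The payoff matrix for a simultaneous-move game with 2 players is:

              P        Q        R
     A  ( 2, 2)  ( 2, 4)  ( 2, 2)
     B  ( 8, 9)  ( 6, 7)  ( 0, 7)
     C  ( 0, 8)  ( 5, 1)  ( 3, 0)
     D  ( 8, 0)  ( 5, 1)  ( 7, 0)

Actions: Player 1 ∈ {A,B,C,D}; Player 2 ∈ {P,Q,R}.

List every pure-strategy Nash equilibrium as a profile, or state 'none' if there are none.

(A,P): not NE [P1→D gives 8>2; P2→Q gives 4>2]
(A,Q): not NE [P1→B gives 6>2]
(A,R): not NE [P1→D gives 7>2; P2→Q gives 4>2]
(B,P): NE
(B,Q): not NE [P2→P gives 9>7]
(B,R): not NE [P1→D gives 7>0; P2→P gives 9>7]
(C,P): not NE [P1→D gives 8>0]
(C,Q): not NE [P1→B gives 6>5; P2→P gives 8>1]
(C,R): not NE [P1→D gives 7>3; P2→P gives 8>0]
(D,P): not NE [P2→Q gives 1>0]
(D,Q): not NE [P1→B gives 6>5]
(D,R): not NE [P2→Q gives 1>0]

NE set: (B,P)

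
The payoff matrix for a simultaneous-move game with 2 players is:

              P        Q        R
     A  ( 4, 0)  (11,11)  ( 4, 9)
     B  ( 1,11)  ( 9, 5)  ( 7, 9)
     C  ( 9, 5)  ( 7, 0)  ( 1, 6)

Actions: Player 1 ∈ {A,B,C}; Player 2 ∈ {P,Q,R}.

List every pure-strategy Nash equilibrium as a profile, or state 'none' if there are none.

(A,P): not NE [P1→C gives 9>4; P2→Q gives 11>0]
(A,Q): NE
(A,R): not NE [P1→B gives 7>4; P2→Q gives 11>9]
(B,P): not NE [P1→C gives 9>1]
(B,Q): not NE [P1→A gives 11>9; P2→P gives 11>5]
(B,R): not NE [P2→P gives 11>9]
(C,P): not NE [P2→R gives 6>5]
(C,Q): not NE [P1→A gives 11>7; P2→R gives 6>0]
(C,R): not NE [P1→B gives 7>1]

PSNE = {(A,Q)}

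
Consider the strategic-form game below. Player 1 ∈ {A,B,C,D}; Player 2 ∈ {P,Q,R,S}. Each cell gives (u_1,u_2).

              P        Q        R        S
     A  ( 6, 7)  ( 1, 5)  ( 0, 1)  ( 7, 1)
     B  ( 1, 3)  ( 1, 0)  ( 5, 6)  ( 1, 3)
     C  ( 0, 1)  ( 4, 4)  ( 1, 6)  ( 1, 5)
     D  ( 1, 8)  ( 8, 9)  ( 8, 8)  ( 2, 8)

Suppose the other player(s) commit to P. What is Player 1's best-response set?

u_1(A vs P) = 6
u_1(B vs P) = 1
u_1(C vs P) = 0
u_1(D vs P) = 1
max payoff 6 at {A}

argmax u_1 = {A}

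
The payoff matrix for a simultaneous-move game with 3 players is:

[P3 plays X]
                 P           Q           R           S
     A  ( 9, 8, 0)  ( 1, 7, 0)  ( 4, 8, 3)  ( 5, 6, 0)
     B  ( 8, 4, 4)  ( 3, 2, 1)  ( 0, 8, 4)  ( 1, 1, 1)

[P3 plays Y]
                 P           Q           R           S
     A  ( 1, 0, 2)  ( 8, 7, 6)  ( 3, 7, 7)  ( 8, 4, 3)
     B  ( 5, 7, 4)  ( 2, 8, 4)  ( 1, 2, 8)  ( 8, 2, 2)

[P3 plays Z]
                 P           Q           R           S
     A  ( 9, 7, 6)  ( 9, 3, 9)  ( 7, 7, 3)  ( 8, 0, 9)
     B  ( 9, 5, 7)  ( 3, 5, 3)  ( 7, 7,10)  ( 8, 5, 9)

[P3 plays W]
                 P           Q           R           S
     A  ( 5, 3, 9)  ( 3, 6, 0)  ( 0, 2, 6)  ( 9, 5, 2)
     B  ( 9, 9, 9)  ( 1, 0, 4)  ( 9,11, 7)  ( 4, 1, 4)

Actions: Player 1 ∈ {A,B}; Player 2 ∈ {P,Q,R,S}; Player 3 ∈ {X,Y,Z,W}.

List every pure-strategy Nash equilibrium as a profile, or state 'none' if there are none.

Nash profiles: (A,R,Y), (B,R,Z)

(A,P,X): not NE [P3→W gives 9>0]
(A,P,Y): not NE [P1→B gives 5>1; P2→R gives 7>0; P3→W gives 9>2]
(A,P,Z): not NE [P3→W gives 9>6]
(A,P,W): not NE [P1→B gives 9>5; P2→Q gives 6>3]
(A,Q,X): not NE [P1→B gives 3>1; P2→R gives 8>7; P3→Z gives 9>0]
(A,Q,Y): not NE [P3→Z gives 9>6]
(A,Q,Z): not NE [P2→R gives 7>3]
(A,Q,W): not NE [P3→Z gives 9>0]
(A,R,X): not NE [P3→Y gives 7>3]
(A,R,Y): NE
(A,R,Z): not NE [P3→Y gives 7>3]
(A,R,W): not NE [P1→B gives 9>0; P2→Q gives 6>2; P3→Y gives 7>6]
(A,S,X): not NE [P2→R gives 8>6; P3→Z gives 9>0]
(A,S,Y): not NE [P2→R gives 7>4; P3→Z gives 9>3]
(A,S,Z): not NE [P2→R gives 7>0]
(A,S,W): not NE [P2→Q gives 6>5; P3→Z gives 9>2]
(B,P,X): not NE [P1→A gives 9>8; P2→R gives 8>4; P3→W gives 9>4]
(B,P,Y): not NE [P2→Q gives 8>7; P3→W gives 9>4]
(B,P,Z): not NE [P2→R gives 7>5; P3→W gives 9>7]
(B,P,W): not NE [P2→R gives 11>9]
(B,Q,X): not NE [P2→R gives 8>2; P3→W gives 4>1]
(B,Q,Y): not NE [P1→A gives 8>2]
(B,Q,Z): not NE [P1→A gives 9>3; P2→R gives 7>5; P3→W gives 4>3]
(B,Q,W): not NE [P1→A gives 3>1; P2→R gives 11>0]
(B,R,X): not NE [P1→A gives 4>0; P3→Z gives 10>4]
(B,R,Y): not NE [P1→A gives 3>1; P2→Q gives 8>2; P3→Z gives 10>8]
(B,R,Z): NE
(B,R,W): not NE [P3→Z gives 10>7]
(B,S,X): not NE [P1→A gives 5>1; P2→R gives 8>1; P3→Z gives 9>1]
(B,S,Y): not NE [P2→Q gives 8>2; P3→Z gives 9>2]
(B,S,Z): not NE [P2→R gives 7>5]
(B,S,W): not NE [P1→A gives 9>4; P2→R gives 11>1; P3→Z gives 9>4]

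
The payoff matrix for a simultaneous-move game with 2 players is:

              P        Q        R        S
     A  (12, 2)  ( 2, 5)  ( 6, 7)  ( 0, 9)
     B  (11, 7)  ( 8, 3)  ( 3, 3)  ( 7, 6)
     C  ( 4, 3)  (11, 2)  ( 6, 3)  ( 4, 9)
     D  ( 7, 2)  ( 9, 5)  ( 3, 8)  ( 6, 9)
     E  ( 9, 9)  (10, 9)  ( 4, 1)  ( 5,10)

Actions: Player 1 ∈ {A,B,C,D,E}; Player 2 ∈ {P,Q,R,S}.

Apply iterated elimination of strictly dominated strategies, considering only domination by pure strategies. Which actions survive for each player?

IESDS → P1:{A,B} P2:{P,S}

P2 drop Q (S beats it: A:9>5 B:6>3 C:9>2 D:9>5 E:10>9)
P2 drop R (S beats it: A:9>7 B:6>3 C:9>3 D:9>8 E:10>1)
P1 drop C (B beats it: P:11>4 S:7>4)
P1 drop D (B beats it: P:11>7 S:7>6)
P1 drop E (B beats it: P:11>9 S:7>5)
P1→{A,B} P2→{P,S}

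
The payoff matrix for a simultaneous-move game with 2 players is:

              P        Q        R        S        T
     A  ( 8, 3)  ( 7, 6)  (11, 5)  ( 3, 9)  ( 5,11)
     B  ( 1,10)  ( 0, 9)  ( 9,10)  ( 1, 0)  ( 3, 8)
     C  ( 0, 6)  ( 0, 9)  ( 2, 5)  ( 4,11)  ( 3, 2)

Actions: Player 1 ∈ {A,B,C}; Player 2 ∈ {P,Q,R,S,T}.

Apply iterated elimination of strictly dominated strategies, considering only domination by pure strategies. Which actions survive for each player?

IESDS → P1:{A,C} P2:{S,T}

P1 drop B (A beats it: P:8>1 Q:7>0 R:11>9 S:3>1 T:5>3)
P2 drop P (Q beats it: A:6>3 C:9>6)
P2 drop Q (S beats it: A:9>6 C:11>9)
P2 drop R (S beats it: A:9>5 C:11>5)
P1→{A,C} P2→{S,T}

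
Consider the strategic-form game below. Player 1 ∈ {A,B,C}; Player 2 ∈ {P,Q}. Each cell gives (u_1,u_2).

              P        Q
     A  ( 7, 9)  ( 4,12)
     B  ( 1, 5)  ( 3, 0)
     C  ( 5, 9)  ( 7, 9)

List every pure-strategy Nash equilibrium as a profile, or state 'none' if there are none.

NE set: (C,Q)

(A,P): not NE [P2→Q gives 12>9]
(A,Q): not NE [P1→C gives 7>4]
(B,P): not NE [P1→A gives 7>1]
(B,Q): not NE [P1→C gives 7>3; P2→P gives 5>0]
(C,P): not NE [P1→A gives 7>5]
(C,Q): NE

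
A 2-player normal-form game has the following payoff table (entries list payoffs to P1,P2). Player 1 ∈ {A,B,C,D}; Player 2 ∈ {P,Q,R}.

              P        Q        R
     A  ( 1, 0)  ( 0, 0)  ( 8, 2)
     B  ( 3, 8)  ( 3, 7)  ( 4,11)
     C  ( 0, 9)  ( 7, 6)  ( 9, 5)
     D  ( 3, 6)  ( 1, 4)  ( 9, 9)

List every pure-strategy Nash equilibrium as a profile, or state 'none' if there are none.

Nash profiles: (D,R)

(A,P): not NE [P1→D gives 3>1; P2→R gives 2>0]
(A,Q): not NE [P1→C gives 7>0; P2→R gives 2>0]
(A,R): not NE [P1→D gives 9>8]
(B,P): not NE [P2→R gives 11>8]
(B,Q): not NE [P1→C gives 7>3; P2→R gives 11>7]
(B,R): not NE [P1→D gives 9>4]
(C,P): not NE [P1→D gives 3>0]
(C,Q): not NE [P2→P gives 9>6]
(C,R): not NE [P2→P gives 9>5]
(D,P): not NE [P2→R gives 9>6]
(D,Q): not NE [P1→C gives 7>1; P2→R gives 9>4]
(D,R): NE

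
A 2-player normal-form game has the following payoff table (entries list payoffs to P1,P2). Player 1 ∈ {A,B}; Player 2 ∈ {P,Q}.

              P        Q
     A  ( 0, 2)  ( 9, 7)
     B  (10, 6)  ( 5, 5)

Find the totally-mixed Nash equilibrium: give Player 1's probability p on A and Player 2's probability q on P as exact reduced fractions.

p=1/6, q=2/7

P1 indiff ⇒ q·0+(1-q)·9 = q·10+(1-q)·5 ⇒ q(-10) = (1-q)(-4) ⇒ q = 2/7
P2 indiff ⇒ p·2+(1-p)·6 = p·7+(1-p)·5 ⇒ p(-5) = (1-p)(-1) ⇒ p = 1/6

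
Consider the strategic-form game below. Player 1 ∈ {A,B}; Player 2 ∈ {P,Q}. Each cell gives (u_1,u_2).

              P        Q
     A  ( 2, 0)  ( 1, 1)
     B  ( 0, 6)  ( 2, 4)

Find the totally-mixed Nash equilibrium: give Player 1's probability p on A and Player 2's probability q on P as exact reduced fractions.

P1 indiff ⇒ q·2+(1-q)·1 = q·0+(1-q)·2 ⇒ q(2) = (1-q)(1) ⇒ q = 1/3
P2 indiff ⇒ p·0+(1-p)·6 = p·1+(1-p)·4 ⇒ p(-1) = (1-p)(-2) ⇒ p = 2/3

p=2/3, q=1/3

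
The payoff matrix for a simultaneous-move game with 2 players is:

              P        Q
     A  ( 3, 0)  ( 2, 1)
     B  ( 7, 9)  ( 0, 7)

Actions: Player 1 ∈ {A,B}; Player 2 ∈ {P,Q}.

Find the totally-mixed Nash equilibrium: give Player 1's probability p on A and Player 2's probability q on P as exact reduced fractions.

P1 mixes 2/3 on A; P2 mixes 1/3 on P

P1 indiff ⇒ q·3+(1-q)·2 = q·7+(1-q)·0 ⇒ q(-4) = (1-q)(-2) ⇒ q = 1/3
P2 indiff ⇒ p·0+(1-p)·9 = p·1+(1-p)·7 ⇒ p(-1) = (1-p)(-2) ⇒ p = 2/3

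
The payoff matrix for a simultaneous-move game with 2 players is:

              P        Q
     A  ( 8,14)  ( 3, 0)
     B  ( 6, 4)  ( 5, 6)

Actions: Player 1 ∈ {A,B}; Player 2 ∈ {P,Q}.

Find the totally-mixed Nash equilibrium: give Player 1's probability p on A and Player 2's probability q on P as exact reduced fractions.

P1 indiff ⇒ q·8+(1-q)·3 = q·6+(1-q)·5 ⇒ q(2) = (1-q)(2) ⇒ q = 1/2
P2 indiff ⇒ p·14+(1-p)·4 = p·0+(1-p)·6 ⇒ p(14) = (1-p)(2) ⇒ p = 1/8

p=1/8, q=1/2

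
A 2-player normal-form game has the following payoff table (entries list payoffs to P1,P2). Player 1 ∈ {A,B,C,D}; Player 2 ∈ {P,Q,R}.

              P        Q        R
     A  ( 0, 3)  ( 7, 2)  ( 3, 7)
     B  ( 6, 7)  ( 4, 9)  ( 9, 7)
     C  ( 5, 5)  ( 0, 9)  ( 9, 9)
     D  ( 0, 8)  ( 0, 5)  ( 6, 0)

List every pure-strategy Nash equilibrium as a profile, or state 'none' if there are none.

NE set: (C,R)

(A,P): not NE [P1→B gives 6>0; P2→R gives 7>3]
(A,Q): not NE [P2→R gives 7>2]
(A,R): not NE [P1→C gives 9>3]
(B,P): not NE [P2→Q gives 9>7]
(B,Q): not NE [P1→A gives 7>4]
(B,R): not NE [P2→Q gives 9>7]
(C,P): not NE [P1→B gives 6>5; P2→R gives 9>5]
(C,Q): not NE [P1→A gives 7>0]
(C,R): NE
(D,P): not NE [P1→B gives 6>0]
(D,Q): not NE [P1→A gives 7>0; P2→P gives 8>5]
(D,R): not NE [P1→C gives 9>6; P2→P gives 8>0]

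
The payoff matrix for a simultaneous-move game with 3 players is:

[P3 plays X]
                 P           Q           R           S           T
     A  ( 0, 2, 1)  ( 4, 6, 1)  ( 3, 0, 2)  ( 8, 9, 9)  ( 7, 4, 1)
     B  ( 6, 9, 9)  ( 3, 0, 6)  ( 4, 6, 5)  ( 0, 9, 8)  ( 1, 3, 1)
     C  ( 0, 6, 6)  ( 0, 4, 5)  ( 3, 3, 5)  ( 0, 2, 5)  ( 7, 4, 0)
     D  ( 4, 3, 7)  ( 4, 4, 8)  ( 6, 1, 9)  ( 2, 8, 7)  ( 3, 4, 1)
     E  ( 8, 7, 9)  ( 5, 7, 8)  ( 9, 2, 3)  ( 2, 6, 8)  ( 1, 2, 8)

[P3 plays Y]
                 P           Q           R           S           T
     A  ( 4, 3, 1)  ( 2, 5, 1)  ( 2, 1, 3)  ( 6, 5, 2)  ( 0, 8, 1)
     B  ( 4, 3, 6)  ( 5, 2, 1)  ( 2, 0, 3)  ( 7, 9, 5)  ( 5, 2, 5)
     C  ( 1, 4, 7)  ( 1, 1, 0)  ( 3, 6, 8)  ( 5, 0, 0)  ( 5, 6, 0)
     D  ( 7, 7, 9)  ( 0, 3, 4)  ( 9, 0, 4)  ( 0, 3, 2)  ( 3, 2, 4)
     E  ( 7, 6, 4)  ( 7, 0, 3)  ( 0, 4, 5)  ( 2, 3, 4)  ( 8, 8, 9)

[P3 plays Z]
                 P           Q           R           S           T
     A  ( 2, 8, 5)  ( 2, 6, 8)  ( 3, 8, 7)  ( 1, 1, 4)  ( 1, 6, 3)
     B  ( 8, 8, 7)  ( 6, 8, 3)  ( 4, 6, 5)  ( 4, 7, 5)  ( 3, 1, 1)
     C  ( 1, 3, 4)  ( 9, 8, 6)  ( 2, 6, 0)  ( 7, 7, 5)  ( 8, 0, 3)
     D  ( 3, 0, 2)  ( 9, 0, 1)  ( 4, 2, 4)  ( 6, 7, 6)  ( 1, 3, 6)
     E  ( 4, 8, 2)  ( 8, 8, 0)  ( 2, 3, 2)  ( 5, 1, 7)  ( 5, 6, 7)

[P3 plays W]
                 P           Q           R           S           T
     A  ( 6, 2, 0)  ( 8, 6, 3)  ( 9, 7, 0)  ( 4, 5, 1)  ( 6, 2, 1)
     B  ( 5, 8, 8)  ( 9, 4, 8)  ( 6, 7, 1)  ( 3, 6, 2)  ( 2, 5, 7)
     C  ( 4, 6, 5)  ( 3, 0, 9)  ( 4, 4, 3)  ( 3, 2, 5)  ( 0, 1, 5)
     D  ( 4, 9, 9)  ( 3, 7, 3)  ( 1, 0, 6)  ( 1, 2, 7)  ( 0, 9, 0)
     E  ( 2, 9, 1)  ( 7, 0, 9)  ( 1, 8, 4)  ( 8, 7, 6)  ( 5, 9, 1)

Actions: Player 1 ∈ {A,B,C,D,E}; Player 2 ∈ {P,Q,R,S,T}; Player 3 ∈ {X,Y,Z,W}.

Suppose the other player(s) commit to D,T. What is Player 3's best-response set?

u_3(X vs D,T) = 1
u_3(Y vs D,T) = 4
u_3(Z vs D,T) = 6
u_3(W vs D,T) = 0
max payoff 6 at {Z}

argmax u_3 = {Z}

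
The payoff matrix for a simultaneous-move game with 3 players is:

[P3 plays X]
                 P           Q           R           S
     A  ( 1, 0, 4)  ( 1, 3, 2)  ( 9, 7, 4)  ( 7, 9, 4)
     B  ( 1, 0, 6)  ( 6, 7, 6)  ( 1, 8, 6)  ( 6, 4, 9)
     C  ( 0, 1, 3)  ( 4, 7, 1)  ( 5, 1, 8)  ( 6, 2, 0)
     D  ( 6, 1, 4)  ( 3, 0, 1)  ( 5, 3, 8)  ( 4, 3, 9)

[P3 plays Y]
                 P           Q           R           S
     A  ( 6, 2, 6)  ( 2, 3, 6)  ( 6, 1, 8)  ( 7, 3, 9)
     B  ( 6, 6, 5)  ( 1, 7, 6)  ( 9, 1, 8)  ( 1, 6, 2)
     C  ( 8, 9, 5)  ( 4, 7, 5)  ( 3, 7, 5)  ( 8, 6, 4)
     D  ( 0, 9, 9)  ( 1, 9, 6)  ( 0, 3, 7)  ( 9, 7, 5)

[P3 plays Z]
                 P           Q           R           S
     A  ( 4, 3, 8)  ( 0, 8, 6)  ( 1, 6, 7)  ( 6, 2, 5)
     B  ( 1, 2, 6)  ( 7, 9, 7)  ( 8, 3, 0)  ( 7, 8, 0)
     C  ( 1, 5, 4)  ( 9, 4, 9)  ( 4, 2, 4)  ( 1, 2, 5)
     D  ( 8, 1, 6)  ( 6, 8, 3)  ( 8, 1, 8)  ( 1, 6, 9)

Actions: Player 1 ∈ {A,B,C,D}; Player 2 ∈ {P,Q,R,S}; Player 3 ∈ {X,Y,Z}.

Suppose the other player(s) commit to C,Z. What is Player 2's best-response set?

u_2(P vs C,Z) = 5
u_2(Q vs C,Z) = 4
u_2(R vs C,Z) = 2
u_2(S vs C,Z) = 2
max payoff 5 at {P}

BR_2 = {P}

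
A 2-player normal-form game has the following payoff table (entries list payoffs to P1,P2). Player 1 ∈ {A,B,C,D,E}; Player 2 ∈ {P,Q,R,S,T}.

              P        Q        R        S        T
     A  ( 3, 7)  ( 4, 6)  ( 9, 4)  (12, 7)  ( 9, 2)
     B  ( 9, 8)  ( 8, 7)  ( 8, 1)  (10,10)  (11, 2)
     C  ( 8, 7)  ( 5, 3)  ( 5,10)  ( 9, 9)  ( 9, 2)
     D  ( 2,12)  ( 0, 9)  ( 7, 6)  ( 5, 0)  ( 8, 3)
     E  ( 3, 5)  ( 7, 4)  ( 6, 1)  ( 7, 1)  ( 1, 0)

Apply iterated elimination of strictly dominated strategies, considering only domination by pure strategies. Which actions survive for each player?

P1 drop C (B beats it: P:9>8 Q:8>5 R:8>5 S:10>9 T:11>9)
P1 drop D (A beats it: P:3>2 Q:4>0 R:9>7 S:12>5 T:9>8)
P1 drop E (B beats it: P:9>3 Q:8>7 R:8>6 S:10>7 T:11>1)
P2 drop Q (P beats it: A:7>6 B:8>7)
P2 drop R (P beats it: A:7>4 B:8>1)
P2 drop T (P beats it: A:7>2 B:8>2)
P1→{A,B} P2→{P,S}

Remaining: P1:{A,B} P2:{P,S}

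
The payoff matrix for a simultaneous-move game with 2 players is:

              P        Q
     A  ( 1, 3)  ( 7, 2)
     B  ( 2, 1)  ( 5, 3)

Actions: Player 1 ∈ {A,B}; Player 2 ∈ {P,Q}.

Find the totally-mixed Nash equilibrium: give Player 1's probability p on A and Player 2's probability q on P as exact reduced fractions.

P1 indiff ⇒ q·1+(1-q)·7 = q·2+(1-q)·5 ⇒ q(-1) = (1-q)(-2) ⇒ q = 2/3
P2 indiff ⇒ p·3+(1-p)·1 = p·2+(1-p)·3 ⇒ p(1) = (1-p)(2) ⇒ p = 2/3

p=2/3, q=2/3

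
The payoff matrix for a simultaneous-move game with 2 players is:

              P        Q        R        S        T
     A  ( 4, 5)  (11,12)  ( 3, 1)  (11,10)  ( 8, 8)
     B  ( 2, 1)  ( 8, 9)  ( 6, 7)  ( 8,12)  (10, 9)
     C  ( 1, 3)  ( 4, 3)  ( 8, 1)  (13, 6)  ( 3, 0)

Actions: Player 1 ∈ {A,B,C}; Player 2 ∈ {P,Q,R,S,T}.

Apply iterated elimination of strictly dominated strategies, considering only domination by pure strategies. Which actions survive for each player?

Remaining: P1:{A,C} P2:{Q,S}

P2 drop P (S beats it: A:10>5 B:12>1 C:6>3)
P2 drop R (Q beats it: A:12>1 B:9>7 C:3>1)
P2 drop T (S beats it: A:10>8 B:12>9 C:6>0)
P1 drop B (A beats it: Q:11>8 S:11>8)
P1→{A,C} P2→{Q,S}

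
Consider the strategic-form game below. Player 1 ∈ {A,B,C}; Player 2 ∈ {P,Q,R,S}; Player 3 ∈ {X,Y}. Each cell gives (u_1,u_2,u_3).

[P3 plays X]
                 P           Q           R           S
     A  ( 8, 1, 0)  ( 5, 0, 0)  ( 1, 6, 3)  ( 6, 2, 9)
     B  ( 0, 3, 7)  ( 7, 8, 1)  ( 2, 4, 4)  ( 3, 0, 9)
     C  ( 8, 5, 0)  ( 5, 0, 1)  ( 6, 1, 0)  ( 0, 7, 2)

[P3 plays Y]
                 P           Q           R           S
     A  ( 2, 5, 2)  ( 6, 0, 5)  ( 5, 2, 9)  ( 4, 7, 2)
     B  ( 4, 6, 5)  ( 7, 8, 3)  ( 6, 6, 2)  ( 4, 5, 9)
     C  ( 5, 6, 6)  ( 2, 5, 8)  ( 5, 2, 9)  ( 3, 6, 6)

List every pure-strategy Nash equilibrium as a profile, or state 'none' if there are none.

(A,P,X): not NE [P2→R gives 6>1; P3→Y gives 2>0]
(A,P,Y): not NE [P1→C gives 5>2; P2→S gives 7>5]
(A,Q,X): not NE [P1→B gives 7>5; P2→R gives 6>0; P3→Y gives 5>0]
(A,Q,Y): not NE [P1→B gives 7>6; P2→S gives 7>0]
(A,R,X): not NE [P1→C gives 6>1; P3→Y gives 9>3]
(A,R,Y): not NE [P1→B gives 6>5; P2→S gives 7>2]
(A,S,X): not NE [P2→R gives 6>2]
(A,S,Y): not NE [P3→X gives 9>2]
(B,P,X): not NE [P1→C gives 8>0; P2→Q gives 8>3]
(B,P,Y): not NE [P1→C gives 5>4; P2→Q gives 8>6; P3→X gives 7>5]
(B,Q,X): not NE [P3→Y gives 3>1]
(B,Q,Y): NE
(B,R,X): not NE [P1→C gives 6>2; P2→Q gives 8>4]
(B,R,Y): not NE [P2→Q gives 8>6; P3→X gives 4>2]
(B,S,X): not NE [P1→A gives 6>3; P2→Q gives 8>0]
(B,S,Y): not NE [P2→Q gives 8>5]
(C,P,X): not NE [P2→S gives 7>5; P3→Y gives 6>0]
(C,P,Y): NE
(C,Q,X): not NE [P1→B gives 7>5; P2→S gives 7>0; P3→Y gives 8>1]
(C,Q,Y): not NE [P1→B gives 7>2; P2→S gives 6>5]
(C,R,X): not NE [P2→S gives 7>1; P3→Y gives 9>0]
(C,R,Y): not NE [P1→B gives 6>5; P2→S gives 6>2]
(C,S,X): not NE [P1→A gives 6>0; P3→Y gives 6>2]
(C,S,Y): not NE [P1→B gives 4>3]

Nash profiles: (B,Q,Y), (C,P,Y)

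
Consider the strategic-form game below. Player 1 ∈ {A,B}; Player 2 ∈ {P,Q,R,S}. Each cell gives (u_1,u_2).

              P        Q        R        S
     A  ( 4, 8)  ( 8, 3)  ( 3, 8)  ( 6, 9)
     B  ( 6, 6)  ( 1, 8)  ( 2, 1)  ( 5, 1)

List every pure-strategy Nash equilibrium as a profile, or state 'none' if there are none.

(A,P): not NE [P1→B gives 6>4; P2→S gives 9>8]
(A,Q): not NE [P2→S gives 9>3]
(A,R): not NE [P2→S gives 9>8]
(A,S): NE
(B,P): not NE [P2→Q gives 8>6]
(B,Q): not NE [P1→A gives 8>1]
(B,R): not NE [P1→A gives 3>2; P2→Q gives 8>1]
(B,S): not NE [P1→A gives 6>5; P2→Q gives 8>1]

Nash profiles: (A,S)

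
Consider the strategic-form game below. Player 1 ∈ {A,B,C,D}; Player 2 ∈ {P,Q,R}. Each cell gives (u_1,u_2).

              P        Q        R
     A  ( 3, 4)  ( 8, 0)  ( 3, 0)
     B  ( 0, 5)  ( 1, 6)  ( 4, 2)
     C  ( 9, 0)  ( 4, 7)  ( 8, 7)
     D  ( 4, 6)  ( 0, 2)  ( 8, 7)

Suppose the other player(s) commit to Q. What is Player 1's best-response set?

u_1(A vs Q) = 8
u_1(B vs Q) = 1
u_1(C vs Q) = 4
u_1(D vs Q) = 0
max payoff 8 at {A}

P1 best: {A}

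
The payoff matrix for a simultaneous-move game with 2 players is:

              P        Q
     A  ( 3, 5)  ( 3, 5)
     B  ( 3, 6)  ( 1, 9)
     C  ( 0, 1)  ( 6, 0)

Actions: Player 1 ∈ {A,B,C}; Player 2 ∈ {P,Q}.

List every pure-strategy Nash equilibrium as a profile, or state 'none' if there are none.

(A,P): NE
(A,Q): not NE [P1→C gives 6>3]
(B,P): not NE [P2→Q gives 9>6]
(B,Q): not NE [P1→C gives 6>1]
(C,P): not NE [P1→B gives 3>0]
(C,Q): not NE [P2→P gives 1>0]

Nash profiles: (A,P)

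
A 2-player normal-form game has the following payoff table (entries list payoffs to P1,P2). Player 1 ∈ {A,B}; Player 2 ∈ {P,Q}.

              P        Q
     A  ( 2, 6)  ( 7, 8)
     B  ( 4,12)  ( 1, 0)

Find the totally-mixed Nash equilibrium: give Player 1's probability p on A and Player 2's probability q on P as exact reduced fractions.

P1 indiff ⇒ q·2+(1-q)·7 = q·4+(1-q)·1 ⇒ q(-2) = (1-q)(-6) ⇒ q = 3/4
P2 indiff ⇒ p·6+(1-p)·12 = p·8+(1-p)·0 ⇒ p(-2) = (1-p)(-12) ⇒ p = 6/7

P1 mixes 6/7 on A; P2 mixes 3/4 on P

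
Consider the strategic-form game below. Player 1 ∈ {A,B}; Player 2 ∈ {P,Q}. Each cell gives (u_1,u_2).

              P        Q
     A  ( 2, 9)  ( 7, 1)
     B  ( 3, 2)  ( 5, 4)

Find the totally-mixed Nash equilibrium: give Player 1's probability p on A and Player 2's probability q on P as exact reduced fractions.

P1 indiff ⇒ q·2+(1-q)·7 = q·3+(1-q)·5 ⇒ q(-1) = (1-q)(-2) ⇒ q = 2/3
P2 indiff ⇒ p·9+(1-p)·2 = p·1+(1-p)·4 ⇒ p(8) = (1-p)(2) ⇒ p = 1/5

(p,q) = (1/5, 2/3)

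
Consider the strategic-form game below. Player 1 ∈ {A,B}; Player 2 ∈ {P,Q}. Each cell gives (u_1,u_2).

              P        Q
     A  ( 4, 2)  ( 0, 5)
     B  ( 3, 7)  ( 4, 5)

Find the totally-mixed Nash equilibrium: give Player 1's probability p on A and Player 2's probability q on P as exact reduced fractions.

p=2/5, q=4/5

P1 indiff ⇒ q·4+(1-q)·0 = q·3+(1-q)·4 ⇒ q(1) = (1-q)(4) ⇒ q = 4/5
P2 indiff ⇒ p·2+(1-p)·7 = p·5+(1-p)·5 ⇒ p(-3) = (1-p)(-2) ⇒ p = 2/5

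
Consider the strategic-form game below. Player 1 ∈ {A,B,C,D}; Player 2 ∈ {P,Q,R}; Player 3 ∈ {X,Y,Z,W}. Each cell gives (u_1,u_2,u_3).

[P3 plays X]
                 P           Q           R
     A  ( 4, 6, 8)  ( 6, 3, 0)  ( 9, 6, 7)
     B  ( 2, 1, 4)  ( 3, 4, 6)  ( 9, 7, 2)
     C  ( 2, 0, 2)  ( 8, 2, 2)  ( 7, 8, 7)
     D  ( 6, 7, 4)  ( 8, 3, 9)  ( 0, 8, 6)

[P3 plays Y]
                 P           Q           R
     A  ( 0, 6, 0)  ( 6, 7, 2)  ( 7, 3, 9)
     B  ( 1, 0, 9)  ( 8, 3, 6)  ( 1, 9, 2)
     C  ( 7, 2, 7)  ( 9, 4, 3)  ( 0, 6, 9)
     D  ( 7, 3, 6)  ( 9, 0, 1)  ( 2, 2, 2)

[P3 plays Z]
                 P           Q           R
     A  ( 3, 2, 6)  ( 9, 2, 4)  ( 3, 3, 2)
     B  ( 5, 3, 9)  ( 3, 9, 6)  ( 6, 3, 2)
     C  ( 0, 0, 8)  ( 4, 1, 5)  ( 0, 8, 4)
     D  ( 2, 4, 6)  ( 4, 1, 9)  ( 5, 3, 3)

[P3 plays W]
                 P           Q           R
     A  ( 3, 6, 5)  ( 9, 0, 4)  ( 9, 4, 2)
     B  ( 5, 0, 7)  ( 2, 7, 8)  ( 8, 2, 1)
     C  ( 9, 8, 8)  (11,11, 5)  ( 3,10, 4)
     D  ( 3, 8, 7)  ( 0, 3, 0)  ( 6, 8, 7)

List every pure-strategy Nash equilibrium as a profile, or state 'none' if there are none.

(A,P,X): not NE [P1→D gives 6>4]
(A,P,Y): not NE [P1→D gives 7>0; P2→Q gives 7>6; P3→X gives 8>0]
(A,P,Z): not NE [P1→B gives 5>3; P2→R gives 3>2; P3→X gives 8>6]
(A,P,W): not NE [P1→C gives 9>3; P3→X gives 8>5]
(A,Q,X): not NE [P1→D gives 8>6; P2→R gives 6>3; P3→W gives 4>0]
(A,Q,Y): not NE [P1→D gives 9>6; P3→W gives 4>2]
(A,Q,Z): not NE [P2→R gives 3>2]
(A,Q,W): not NE [P1→C gives 11>9; P2→P gives 6>0]
(A,R,X): not NE [P3→Y gives 9>7]
(A,R,Y): not NE [P2→Q gives 7>3]
(A,R,Z): not NE [P1→B gives 6>3; P3→Y gives 9>2]
(A,R,W): not NE [P2→P gives 6>4; P3→Y gives 9>2]
(B,P,X): not NE [P1→D gives 6>2; P2→R gives 7>1; P3→Z gives 9>4]
(B,P,Y): not NE [P1→D gives 7>1; P2→R gives 9>0]
(B,P,Z): not NE [P2→Q gives 9>3]
(B,P,W): not NE [P1→C gives 9>5; P2→Q gives 7>0; P3→Z gives 9>7]
(B,Q,X): not NE [P1→D gives 8>3; P2→R gives 7>4; P3→W gives 8>6]
(B,Q,Y): not NE [P1→D gives 9>8; P2→R gives 9>3; P3→W gives 8>6]
(B,Q,Z): not NE [P1→A gives 9>3; P3→W gives 8>6]
(B,Q,W): not NE [P1→C gives 11>2]
(B,R,X): NE
(B,R,Y): not NE [P1→A gives 7>1]
(B,R,Z): not NE [P2→Q gives 9>3]
(B,R,W): not NE [P1→A gives 9>8; P2→Q gives 7>2; P3→Z gives 2>1]
(C,P,X): not NE [P1→D gives 6>2; P2→R gives 8>0; P3→W gives 8>2]
(C,P,Y): not NE [P2→R gives 6>2; P3→W gives 8>7]
(C,P,Z): not NE [P1→B gives 5>0; P2→R gives 8>0]
(C,P,W): not NE [P2→Q gives 11>8]
(C,Q,X): not NE [P2→R gives 8>2; P3→W gives 5>2]
(C,Q,Y): not NE [P2→R gives 6>4; P3→W gives 5>3]
(C,Q,Z): not NE [P1→A gives 9>4; P2→R gives 8>1]
(C,Q,W): NE
(C,R,X): not NE [P1→B gives 9>7; P3→Y gives 9>7]
(C,R,Y): not NE [P1→A gives 7>0]
(C,R,Z): not NE [P1→B gives 6>0; P3→Y gives 9>4]
(C,R,W): not NE [P1→A gives 9>3; P2→Q gives 11>10; P3→Y gives 9>4]
(D,P,X): not NE [P2→R gives 8>7; P3→W gives 7>4]
(D,P,Y): not NE [P3→W gives 7>6]
(D,P,Z): not NE [P1→B gives 5>2; P3→W gives 7>6]
(D,P,W): not NE [P1→C gives 9>3]
(D,Q,X): not NE [P2→R gives 8>3]
(D,Q,Y): not NE [P2→P gives 3>0; P3→Z gives 9>1]
(D,Q,Z): not NE [P1→A gives 9>4; P2→P gives 4>1]
(D,Q,W): not NE [P1→C gives 11>0; P2→R gives 8>3; P3→Z gives 9>0]
(D,R,X): not NE [P1→B gives 9>0; P3→W gives 7>6]
(D,R,Y): not NE [P1→A gives 7>2; P2→P gives 3>2; P3→W gives 7>2]
(D,R,Z): not NE [P1→B gives 6>5; P2→P gives 4>3; P3→W gives 7>3]
(D,R,W): not NE [P1→A gives 9>6]

PSNE = {(B,R,X), (C,Q,W)}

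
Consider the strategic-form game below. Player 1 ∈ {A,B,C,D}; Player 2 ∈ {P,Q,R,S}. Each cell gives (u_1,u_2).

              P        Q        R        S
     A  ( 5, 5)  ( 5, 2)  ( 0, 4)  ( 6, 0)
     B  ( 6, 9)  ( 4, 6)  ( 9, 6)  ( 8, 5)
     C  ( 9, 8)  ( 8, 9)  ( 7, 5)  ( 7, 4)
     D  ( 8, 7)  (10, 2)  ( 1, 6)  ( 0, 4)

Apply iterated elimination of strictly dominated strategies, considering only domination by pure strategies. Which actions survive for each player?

P1 drop A (C beats it: P:9>5 Q:8>5 R:7>0 S:7>6)
P2 drop R (P beats it: B:9>6 C:8>5 D:7>6)
P2 drop S (P beats it: B:9>5 C:8>4 D:7>4)
P1 drop B (C beats it: P:9>6 Q:8>4)
P1→{C,D} P2→{P,Q}

IESDS → P1:{C,D} P2:{P,Q}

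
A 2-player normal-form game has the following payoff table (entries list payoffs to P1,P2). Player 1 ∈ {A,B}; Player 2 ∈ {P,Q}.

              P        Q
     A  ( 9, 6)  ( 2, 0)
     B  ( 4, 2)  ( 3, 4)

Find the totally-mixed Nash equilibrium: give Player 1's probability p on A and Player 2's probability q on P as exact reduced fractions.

P1 indiff ⇒ q·9+(1-q)·2 = q·4+(1-q)·3 ⇒ q(5) = (1-q)(1) ⇒ q = 1/6
P2 indiff ⇒ p·6+(1-p)·2 = p·0+(1-p)·4 ⇒ p(6) = (1-p)(2) ⇒ p = 1/4

p=1/4, q=1/6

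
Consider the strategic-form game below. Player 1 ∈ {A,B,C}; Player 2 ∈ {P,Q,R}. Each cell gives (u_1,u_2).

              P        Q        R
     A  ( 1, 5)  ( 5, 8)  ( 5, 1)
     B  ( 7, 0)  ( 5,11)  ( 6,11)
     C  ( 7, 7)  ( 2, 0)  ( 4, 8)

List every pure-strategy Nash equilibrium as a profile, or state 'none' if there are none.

NE set: (A,Q), (B,Q), (B,R)

(A,P): not NE [P1→C gives 7>1; P2→Q gives 8>5]
(A,Q): NE
(A,R): not NE [P1→B gives 6>5; P2→Q gives 8>1]
(B,P): not NE [P2→R gives 11>0]
(B,Q): NE
(B,R): NE
(C,P): not NE [P2→R gives 8>7]
(C,Q): not NE [P1→B gives 5>2; P2→R gives 8>0]
(C,R): not NE [P1→B gives 6>4]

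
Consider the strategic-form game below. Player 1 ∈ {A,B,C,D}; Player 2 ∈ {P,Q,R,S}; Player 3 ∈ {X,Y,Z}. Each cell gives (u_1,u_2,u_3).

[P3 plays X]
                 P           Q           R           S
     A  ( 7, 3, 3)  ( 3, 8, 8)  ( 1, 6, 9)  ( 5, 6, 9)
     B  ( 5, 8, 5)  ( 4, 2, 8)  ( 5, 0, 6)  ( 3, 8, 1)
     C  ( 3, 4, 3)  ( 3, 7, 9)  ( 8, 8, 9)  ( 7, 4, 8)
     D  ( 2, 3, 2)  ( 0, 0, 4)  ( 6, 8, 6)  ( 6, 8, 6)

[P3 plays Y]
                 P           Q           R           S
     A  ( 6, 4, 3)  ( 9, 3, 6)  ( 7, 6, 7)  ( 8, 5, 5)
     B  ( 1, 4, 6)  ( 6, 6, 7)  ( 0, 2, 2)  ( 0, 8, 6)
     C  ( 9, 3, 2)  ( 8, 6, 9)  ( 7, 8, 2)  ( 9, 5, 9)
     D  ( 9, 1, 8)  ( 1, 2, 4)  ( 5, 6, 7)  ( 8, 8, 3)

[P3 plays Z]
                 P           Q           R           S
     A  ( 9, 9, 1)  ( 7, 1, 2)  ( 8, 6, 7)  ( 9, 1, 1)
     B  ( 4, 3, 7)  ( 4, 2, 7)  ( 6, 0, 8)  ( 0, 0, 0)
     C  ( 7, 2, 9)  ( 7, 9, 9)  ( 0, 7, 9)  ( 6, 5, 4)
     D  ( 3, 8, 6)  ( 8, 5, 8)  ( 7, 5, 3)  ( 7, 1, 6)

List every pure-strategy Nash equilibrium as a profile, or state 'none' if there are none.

PSNE = {(C,R,X)}

(A,P,X): not NE [P2→Q gives 8>3]
(A,P,Y): not NE [P1→D gives 9>6; P2→R gives 6>4]
(A,P,Z): not NE [P3→Y gives 3>1]
(A,Q,X): not NE [P1→B gives 4>3]
(A,Q,Y): not NE [P2→R gives 6>3; P3→X gives 8>6]
(A,Q,Z): not NE [P1→D gives 8>7; P2→P gives 9>1; P3→X gives 8>2]
(A,R,X): not NE [P1→C gives 8>1; P2→Q gives 8>6]
(A,R,Y): not NE [P3→X gives 9>7]
(A,R,Z): not NE [P2→P gives 9>6; P3→X gives 9>7]
(A,S,X): not NE [P1→C gives 7>5; P2→Q gives 8>6]
(A,S,Y): not NE [P1→C gives 9>8; P2→R gives 6>5; P3→X gives 9>5]
(A,S,Z): not NE [P2→P gives 9>1; P3→X gives 9>1]
(B,P,X): not NE [P1→A gives 7>5; P3→Z gives 7>5]
(B,P,Y): not NE [P1→D gives 9>1; P2→S gives 8>4; P3→Z gives 7>6]
(B,P,Z): not NE [P1→A gives 9>4]
(B,Q,X): not NE [P2→S gives 8>2]
(B,Q,Y): not NE [P1→A gives 9>6; P2→S gives 8>6; P3→X gives 8>7]
(B,Q,Z): not NE [P1→D gives 8>4; P2→P gives 3>2; P3→X gives 8>7]
(B,R,X): not NE [P1→C gives 8>5; P2→S gives 8>0; P3→Z gives 8>6]
(B,R,Y): not NE [P1→C gives 7>0; P2→S gives 8>2; P3→Z gives 8>2]
(B,R,Z): not NE [P1→A gives 8>6; P2→P gives 3>0]
(B,S,X): not NE [P1→C gives 7>3; P3→Y gives 6>1]
(B,S,Y): not NE [P1→C gives 9>0]
(B,S,Z): not NE [P1→A gives 9>0; P2→P gives 3>0; P3→Y gives 6>0]
(C,P,X): not NE [P1→A gives 7>3; P2→R gives 8>4; P3→Z gives 9>3]
(C,P,Y): not NE [P2→R gives 8>3; P3→Z gives 9>2]
(C,P,Z): not NE [P1→A gives 9>7; P2→Q gives 9>2]
(C,Q,X): not NE [P1→B gives 4>3; P2→R gives 8>7]
(C,Q,Y): not NE [P1→A gives 9>8; P2→R gives 8>6]
(C,Q,Z): not NE [P1→D gives 8>7]
(C,R,X): NE
(C,R,Y): not NE [P3→Z gives 9>2]
(C,R,Z): not NE [P1→A gives 8>0; P2→Q gives 9>7]
(C,S,X): not NE [P2→R gives 8>4; P3→Y gives 9>8]
(C,S,Y): not NE [P2→R gives 8>5]
(C,S,Z): not NE [P1→A gives 9>6; P2→Q gives 9>5; P3→Y gives 9>4]
(D,P,X): not NE [P1→A gives 7>2; P2→S gives 8>3; P3→Y gives 8>2]
(D,P,Y): not NE [P2→S gives 8>1]
(D,P,Z): not NE [P1→A gives 9>3; P3→Y gives 8>6]
(D,Q,X): not NE [P1→B gives 4>0; P2→S gives 8>0; P3→Z gives 8>4]
(D,Q,Y): not NE [P1→A gives 9>1; P2→S gives 8>2; P3→Z gives 8>4]
(D,Q,Z): not NE [P2→P gives 8>5]
(D,R,X): not NE [P1→C gives 8>6; P3→Y gives 7>6]
(D,R,Y): not NE [P1→C gives 7>5; P2→S gives 8>6]
(D,R,Z): not NE [P1→A gives 8>7; P2→P gives 8>5; P3→Y gives 7>3]
(D,S,X): not NE [P1→C gives 7>6]
(D,S,Y): not NE [P1→C gives 9>8; P3→Z gives 6>3]
(D,S,Z): not NE [P1→A gives 9>7; P2→P gives 8>1]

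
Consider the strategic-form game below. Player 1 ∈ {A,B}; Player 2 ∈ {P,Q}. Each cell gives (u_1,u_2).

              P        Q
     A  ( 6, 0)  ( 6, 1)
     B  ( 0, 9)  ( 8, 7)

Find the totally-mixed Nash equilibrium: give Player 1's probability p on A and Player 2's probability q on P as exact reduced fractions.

P1 indiff ⇒ q·6+(1-q)·6 = q·0+(1-q)·8 ⇒ q(6) = (1-q)(2) ⇒ q = 1/4
P2 indiff ⇒ p·0+(1-p)·9 = p·1+(1-p)·7 ⇒ p(-1) = (1-p)(-2) ⇒ p = 2/3

p=2/3, q=1/4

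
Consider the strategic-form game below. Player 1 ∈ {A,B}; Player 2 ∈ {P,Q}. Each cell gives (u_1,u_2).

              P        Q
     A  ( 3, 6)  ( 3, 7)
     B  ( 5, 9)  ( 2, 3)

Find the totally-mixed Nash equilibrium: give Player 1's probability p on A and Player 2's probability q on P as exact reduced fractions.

P1 indiff ⇒ q·3+(1-q)·3 = q·5+(1-q)·2 ⇒ q(-2) = (1-q)(-1) ⇒ q = 1/3
P2 indiff ⇒ p·6+(1-p)·9 = p·7+(1-p)·3 ⇒ p(-1) = (1-p)(-6) ⇒ p = 6/7

p=6/7, q=1/3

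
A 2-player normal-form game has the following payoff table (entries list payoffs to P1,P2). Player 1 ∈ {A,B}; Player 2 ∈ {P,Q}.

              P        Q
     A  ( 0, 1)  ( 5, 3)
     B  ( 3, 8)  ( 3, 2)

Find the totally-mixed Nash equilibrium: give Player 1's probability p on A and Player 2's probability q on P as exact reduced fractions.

P1 indiff ⇒ q·0+(1-q)·5 = q·3+(1-q)·3 ⇒ q(-3) = (1-q)(-2) ⇒ q = 2/5
P2 indiff ⇒ p·1+(1-p)·8 = p·3+(1-p)·2 ⇒ p(-2) = (1-p)(-6) ⇒ p = 3/4

P1 mixes 3/4 on A; P2 mixes 2/5 on P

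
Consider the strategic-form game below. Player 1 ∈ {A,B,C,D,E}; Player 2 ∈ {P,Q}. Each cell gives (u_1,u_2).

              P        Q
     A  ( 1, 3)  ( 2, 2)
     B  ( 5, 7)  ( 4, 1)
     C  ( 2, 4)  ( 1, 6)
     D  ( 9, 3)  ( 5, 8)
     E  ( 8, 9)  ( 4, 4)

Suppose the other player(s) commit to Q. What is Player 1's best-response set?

BR_1 = {D}

u_1(A vs Q) = 2
u_1(B vs Q) = 4
u_1(C vs Q) = 1
u_1(D vs Q) = 5
u_1(E vs Q) = 4
max payoff 5 at {D}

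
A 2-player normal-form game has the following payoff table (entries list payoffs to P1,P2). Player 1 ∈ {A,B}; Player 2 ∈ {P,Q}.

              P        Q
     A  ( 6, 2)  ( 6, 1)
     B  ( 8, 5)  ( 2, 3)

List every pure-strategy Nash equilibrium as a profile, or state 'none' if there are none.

Nash profiles: (B,P)

(A,P): not NE [P1→B gives 8>6]
(A,Q): not NE [P2→P gives 2>1]
(B,P): NE
(B,Q): not NE [P1→A gives 6>2; P2→P gives 5>3]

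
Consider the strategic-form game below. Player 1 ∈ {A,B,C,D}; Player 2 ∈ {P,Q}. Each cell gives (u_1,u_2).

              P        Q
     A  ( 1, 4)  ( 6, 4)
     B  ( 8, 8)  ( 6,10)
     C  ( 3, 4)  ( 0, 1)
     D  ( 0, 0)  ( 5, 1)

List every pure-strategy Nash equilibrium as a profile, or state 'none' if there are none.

NE set: (A,Q), (B,Q)

(A,P): not NE [P1→B gives 8>1]
(A,Q): NE
(B,P): not NE [P2→Q gives 10>8]
(B,Q): NE
(C,P): not NE [P1→B gives 8>3]
(C,Q): not NE [P1→B gives 6>0; P2→P gives 4>1]
(D,P): not NE [P1→B gives 8>0; P2→Q gives 1>0]
(D,Q): not NE [P1→B gives 6>5]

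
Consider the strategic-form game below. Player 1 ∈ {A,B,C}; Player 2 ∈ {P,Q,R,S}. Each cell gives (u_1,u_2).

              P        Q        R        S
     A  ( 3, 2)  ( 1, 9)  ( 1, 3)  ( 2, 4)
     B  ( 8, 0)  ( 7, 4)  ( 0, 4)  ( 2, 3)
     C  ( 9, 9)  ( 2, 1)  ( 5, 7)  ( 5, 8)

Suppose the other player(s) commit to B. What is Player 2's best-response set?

argmax u_2 = {Q,R}

u_2(P vs B) = 0
u_2(Q vs B) = 4
u_2(R vs B) = 4
u_2(S vs B) = 3
max payoff 4 at {Q,R}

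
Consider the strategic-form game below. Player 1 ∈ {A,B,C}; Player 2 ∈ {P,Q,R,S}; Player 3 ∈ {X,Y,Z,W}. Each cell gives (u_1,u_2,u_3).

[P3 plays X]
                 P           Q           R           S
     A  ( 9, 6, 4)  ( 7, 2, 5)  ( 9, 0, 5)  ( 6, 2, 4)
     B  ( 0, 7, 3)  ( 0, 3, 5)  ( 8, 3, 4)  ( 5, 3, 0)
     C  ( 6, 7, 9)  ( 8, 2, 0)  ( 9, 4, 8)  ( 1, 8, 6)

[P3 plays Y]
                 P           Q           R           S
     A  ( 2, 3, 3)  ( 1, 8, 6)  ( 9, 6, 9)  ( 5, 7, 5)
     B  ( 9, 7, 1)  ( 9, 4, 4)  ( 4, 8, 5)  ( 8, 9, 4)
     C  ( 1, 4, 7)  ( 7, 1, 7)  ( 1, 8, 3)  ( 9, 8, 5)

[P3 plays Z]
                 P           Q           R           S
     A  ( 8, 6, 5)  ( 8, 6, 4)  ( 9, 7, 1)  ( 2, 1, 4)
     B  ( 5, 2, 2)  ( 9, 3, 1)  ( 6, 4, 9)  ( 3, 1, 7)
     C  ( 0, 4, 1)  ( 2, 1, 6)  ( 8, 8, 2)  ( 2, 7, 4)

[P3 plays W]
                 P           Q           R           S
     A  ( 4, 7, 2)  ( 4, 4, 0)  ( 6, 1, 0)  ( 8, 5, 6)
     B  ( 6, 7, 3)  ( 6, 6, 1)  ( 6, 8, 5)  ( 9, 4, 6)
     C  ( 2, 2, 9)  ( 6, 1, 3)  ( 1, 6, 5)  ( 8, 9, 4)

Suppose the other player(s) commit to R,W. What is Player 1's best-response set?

P1 best: {A,B}

u_1(A vs R,W) = 6
u_1(B vs R,W) = 6
u_1(C vs R,W) = 1
max payoff 6 at {A,B}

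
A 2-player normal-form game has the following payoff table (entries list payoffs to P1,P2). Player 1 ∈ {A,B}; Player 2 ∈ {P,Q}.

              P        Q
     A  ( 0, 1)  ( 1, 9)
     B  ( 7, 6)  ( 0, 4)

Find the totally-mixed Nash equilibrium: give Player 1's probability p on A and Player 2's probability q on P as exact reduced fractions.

P1 indiff ⇒ q·0+(1-q)·1 = q·7+(1-q)·0 ⇒ q(-7) = (1-q)(-1) ⇒ q = 1/8
P2 indiff ⇒ p·1+(1-p)·6 = p·9+(1-p)·4 ⇒ p(-8) = (1-p)(-2) ⇒ p = 1/5

P1 mixes 1/5 on A; P2 mixes 1/8 on P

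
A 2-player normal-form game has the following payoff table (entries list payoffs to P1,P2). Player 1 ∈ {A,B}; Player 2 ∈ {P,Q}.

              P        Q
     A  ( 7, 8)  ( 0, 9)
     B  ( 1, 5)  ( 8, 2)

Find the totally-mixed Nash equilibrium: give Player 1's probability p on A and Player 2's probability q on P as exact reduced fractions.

P1 indiff ⇒ q·7+(1-q)·0 = q·1+(1-q)·8 ⇒ q(6) = (1-q)(8) ⇒ q = 4/7
P2 indiff ⇒ p·8+(1-p)·5 = p·9+(1-p)·2 ⇒ p(-1) = (1-p)(-3) ⇒ p = 3/4

P1 mixes 3/4 on A; P2 mixes 4/7 on P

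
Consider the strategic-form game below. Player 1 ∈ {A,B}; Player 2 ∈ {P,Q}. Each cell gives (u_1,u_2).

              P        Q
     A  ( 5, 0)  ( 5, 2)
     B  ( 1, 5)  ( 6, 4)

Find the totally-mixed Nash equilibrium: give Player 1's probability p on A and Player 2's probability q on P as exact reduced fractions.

P1 indiff ⇒ q·5+(1-q)·5 = q·1+(1-q)·6 ⇒ q(4) = (1-q)(1) ⇒ q = 1/5
P2 indiff ⇒ p·0+(1-p)·5 = p·2+(1-p)·4 ⇒ p(-2) = (1-p)(-1) ⇒ p = 1/3

P1 mixes 1/3 on A; P2 mixes 1/5 on P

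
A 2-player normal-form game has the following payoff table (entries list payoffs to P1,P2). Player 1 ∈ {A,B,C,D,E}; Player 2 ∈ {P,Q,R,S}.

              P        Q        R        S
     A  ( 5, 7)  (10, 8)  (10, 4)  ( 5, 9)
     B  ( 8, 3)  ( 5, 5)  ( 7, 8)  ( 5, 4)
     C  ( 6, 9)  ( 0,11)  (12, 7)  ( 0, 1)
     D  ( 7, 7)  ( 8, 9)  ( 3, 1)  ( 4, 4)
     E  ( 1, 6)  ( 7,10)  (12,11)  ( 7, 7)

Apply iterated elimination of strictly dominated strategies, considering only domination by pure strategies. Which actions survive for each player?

Remaining: P1:{A,C,E} P2:{Q,R,S}

P2 drop P (Q beats it: A:8>7 B:5>3 C:11>9 D:9>7 E:10>6)
P1 drop B (E beats it: Q:7>5 R:12>7 S:7>5)
P1 drop D (A beats it: Q:10>8 R:10>3 S:5>4)
P1→{A,C,E} P2→{Q,R,S}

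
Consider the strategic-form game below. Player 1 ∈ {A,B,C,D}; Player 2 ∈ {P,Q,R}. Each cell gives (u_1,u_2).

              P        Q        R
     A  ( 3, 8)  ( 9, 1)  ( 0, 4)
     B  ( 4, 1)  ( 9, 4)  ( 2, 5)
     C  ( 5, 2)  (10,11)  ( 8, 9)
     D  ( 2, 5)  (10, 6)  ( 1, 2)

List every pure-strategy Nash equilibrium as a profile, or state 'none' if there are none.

(A,P): not NE [P1→C gives 5>3]
(A,Q): not NE [P1→D gives 10>9; P2→P gives 8>1]
(A,R): not NE [P1→C gives 8>0; P2→P gives 8>4]
(B,P): not NE [P1→C gives 5>4; P2→R gives 5>1]
(B,Q): not NE [P1→D gives 10>9; P2→R gives 5>4]
(B,R): not NE [P1→C gives 8>2]
(C,P): not NE [P2→Q gives 11>2]
(C,Q): NE
(C,R): not NE [P2→Q gives 11>9]
(D,P): not NE [P1→C gives 5>2; P2→Q gives 6>5]
(D,Q): NE
(D,R): not NE [P1→C gives 8>1; P2→Q gives 6>2]

NE set: (C,Q), (D,Q)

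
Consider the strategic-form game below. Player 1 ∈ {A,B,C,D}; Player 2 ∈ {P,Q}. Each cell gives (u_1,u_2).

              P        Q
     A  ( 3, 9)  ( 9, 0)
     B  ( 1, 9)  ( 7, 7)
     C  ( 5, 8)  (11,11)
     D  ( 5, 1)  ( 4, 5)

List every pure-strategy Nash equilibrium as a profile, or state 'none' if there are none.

(A,P): not NE [P1→D gives 5>3]
(A,Q): not NE [P1→C gives 11>9; P2→P gives 9>0]
(B,P): not NE [P1→D gives 5>1]
(B,Q): not NE [P1→C gives 11>7; P2→P gives 9>7]
(C,P): not NE [P2→Q gives 11>8]
(C,Q): NE
(D,P): not NE [P2→Q gives 5>1]
(D,Q): not NE [P1→C gives 11>4]

Nash profiles: (C,Q)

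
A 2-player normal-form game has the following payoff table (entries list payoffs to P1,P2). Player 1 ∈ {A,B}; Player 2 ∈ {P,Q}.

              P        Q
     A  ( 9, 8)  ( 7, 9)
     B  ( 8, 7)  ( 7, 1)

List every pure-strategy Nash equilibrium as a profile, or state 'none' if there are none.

(A,P): not NE [P2→Q gives 9>8]
(A,Q): NE
(B,P): not NE [P1→A gives 9>8]
(B,Q): not NE [P2→P gives 7>1]

Nash profiles: (A,Q)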